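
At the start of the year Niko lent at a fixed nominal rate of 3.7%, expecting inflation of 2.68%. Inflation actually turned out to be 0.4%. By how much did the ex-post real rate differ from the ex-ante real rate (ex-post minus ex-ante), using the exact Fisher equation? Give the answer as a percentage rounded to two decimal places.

2.29%

Ex-ante: (1 + 0.0370)/(1 + 0.0268) − 1 = 0.9934%
Ex-post: (1 + 0.0370)/(1 + 0.0040) − 1 = 3.2869%
Difference (ex-post − ex-ante) = 2.2935% → 2.29%.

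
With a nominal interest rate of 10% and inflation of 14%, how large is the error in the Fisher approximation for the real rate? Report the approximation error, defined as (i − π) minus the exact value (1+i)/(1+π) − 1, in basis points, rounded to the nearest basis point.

-49 basis points

Approximate: r ≈ 10.000% − 14.000% = -4.0000%
Exact: (1 + 0.1000)/(1 + 0.1400) − 1 = -3.5088%
Error = -4.0000% − (-3.5088%) = -0.4912% → -49 basis points.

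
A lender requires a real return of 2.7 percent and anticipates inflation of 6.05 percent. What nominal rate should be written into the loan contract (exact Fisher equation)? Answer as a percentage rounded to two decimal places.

(1 + i) = (1 + r)(1 + π) = 1.02700 × 1.06050 = 1.0891335
i = 1.0891335 − 1, so the required nominal rate is 8.91%.

8.91%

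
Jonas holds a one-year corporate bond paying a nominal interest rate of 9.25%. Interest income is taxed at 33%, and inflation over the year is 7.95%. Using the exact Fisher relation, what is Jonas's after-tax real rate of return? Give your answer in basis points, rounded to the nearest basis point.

After-tax nominal return = 9.25% × (1 − 0.33) = 6.1975%.
1 + r = 1.061975 / 1.07950 = 0.983766
After-tax real rate = 0.983766 − 1 → -162 basis points.

-162 basis points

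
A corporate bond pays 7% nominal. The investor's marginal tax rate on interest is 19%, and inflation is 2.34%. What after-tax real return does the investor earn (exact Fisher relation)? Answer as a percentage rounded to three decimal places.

After-tax nominal return = 7% × (1 − 0.19) = 5.6700%.
1 + r = 1.05670 / 1.02340 = 1.032539
After-tax real rate = 1.032539 − 1 → 3.254%.

3.254%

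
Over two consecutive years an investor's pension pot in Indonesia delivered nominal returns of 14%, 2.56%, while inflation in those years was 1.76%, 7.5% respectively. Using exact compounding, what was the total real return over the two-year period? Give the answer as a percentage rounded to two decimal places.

6.88%

Nominal growth factor = 1.1400 × 1.0256 = 1.169184
Price-level growth factor = 1.0176 × 1.0750 = 1.093920
Real growth factor = 1.169184 / 1.093920 = 1.068802
Total real return = 1.068802 − 1 → 6.88%.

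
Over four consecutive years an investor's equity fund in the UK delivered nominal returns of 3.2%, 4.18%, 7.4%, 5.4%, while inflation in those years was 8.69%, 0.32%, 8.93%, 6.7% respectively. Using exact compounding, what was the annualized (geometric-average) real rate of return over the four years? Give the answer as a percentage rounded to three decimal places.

Nominal growth factor = 1.0320 × 1.0418 × 1.0740 × 1.0540 = 1.21705146
Price-level growth factor = 1.0869 × 1.0032 × 1.0893 × 1.0670 = 1.26732801
Real growth factor = 1.21705146 / 1.26732801 = 0.96032870
Annualized real rate = 0.96032870^(1/4) − 1 = -1.0069% → -1.007%.

-1.007%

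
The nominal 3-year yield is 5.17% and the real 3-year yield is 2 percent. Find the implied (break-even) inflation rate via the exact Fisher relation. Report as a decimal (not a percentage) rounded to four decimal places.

0.0311

(1 + π) = (1 + i)/(1 + r) = 1.05170 / 1.02000 = 1.031078
Break-even inflation = 1.031078 − 1 → 0.0311.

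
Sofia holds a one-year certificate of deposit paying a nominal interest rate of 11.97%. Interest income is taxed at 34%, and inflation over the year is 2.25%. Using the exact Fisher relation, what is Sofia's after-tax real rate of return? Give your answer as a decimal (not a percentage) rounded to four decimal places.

After-tax nominal return = 11.97% × (1 − 0.34) = 7.9002%.
1 + r = 1.079002 / 1.02250 = 1.055259
After-tax real rate = 1.055259 − 1 → 0.0553.

0.0553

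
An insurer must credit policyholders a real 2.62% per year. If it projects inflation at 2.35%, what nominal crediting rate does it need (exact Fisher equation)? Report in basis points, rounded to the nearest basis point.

(1 + i) = (1 + r)(1 + π) = 1.02620 × 1.02350 = 1.0503157
i = 1.0503157 − 1, so the required nominal rate is 503 basis points.

503 basis points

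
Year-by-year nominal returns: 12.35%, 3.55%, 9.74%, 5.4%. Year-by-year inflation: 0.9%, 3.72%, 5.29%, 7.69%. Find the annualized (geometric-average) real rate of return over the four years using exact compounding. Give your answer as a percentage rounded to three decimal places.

Compound the nominal returns: 1.1235 × 1.0355 × 1.0974 × 1.0540 = 1.34563956.
Compound inflation: 1.0090 × 1.0372 × 1.0529 × 1.0769 = 1.18663233.
Deflate: 1.34563956 / 1.18663233 = 1.13399873.
Annualized real rate = 1.13399873^(1/4) − 1 = 3.1937% → 3.194%.

3.194%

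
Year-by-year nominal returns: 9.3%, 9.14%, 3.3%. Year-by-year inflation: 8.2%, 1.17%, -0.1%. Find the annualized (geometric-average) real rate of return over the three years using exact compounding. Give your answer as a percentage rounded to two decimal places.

4.06%

Nominal growth factor = 1.0930 × 1.0914 × 1.0330 = 1.23226591
Price-level growth factor = 1.0820 × 1.0117 × 0.9990 = 1.09356474
Real growth factor = 1.23226591 / 1.09356474 = 1.12683398
Annualized real rate = 1.12683398^(1/3) − 1 = 4.0607% → 4.06%.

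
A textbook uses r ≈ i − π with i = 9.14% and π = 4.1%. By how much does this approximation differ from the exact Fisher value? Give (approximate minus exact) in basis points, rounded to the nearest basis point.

20 basis points

Approximate: r ≈ 9.140% − 4.100% = 5.0400%
Exact: (1 + 0.0914)/(1 + 0.0410) − 1 = 4.8415%
Error = 5.0400% − 4.8415% = 0.1985% → 20 basis points.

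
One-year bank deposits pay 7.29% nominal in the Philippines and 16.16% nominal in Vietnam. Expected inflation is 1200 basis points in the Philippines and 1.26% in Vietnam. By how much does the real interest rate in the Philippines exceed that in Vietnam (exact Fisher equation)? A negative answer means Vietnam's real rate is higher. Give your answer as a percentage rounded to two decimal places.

-18.92%

The Philippines: (1 + 0.0729)/(1 + 0.1200) − 1 = -4.2054%
Vietnam: (1 + 0.1616)/(1 + 0.0126) − 1 = 14.7146%
Differential = -4.2054% − 14.7146% = -18.9200% → -18.92%.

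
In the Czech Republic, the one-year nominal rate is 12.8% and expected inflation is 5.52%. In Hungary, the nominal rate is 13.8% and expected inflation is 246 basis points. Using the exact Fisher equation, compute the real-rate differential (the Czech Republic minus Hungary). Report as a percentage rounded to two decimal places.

-4.17%

The Czech Republic: (1 + 0.1280)/(1 + 0.0552) − 1 = 6.8992%
Hungary: (1 + 0.1380)/(1 + 0.0246) − 1 = 11.0677%
Differential = 6.8992% − 11.0677% = -4.1686% → -4.17%.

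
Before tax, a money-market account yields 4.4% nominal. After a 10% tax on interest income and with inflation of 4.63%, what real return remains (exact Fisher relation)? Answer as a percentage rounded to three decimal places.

-0.640%

After-tax nominal return = 4.4% × (1 − 0.1) = 3.9600%.
1 + r = 1.03960 / 1.04630 = 0.993596
After-tax real rate = 0.993596 − 1 → -0.640%.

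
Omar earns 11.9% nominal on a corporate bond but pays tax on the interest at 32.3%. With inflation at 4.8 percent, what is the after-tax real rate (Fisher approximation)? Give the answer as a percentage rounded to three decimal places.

3.256%

After-tax nominal return = 11.9% × (1 − 0.323) = 8.0563%.
r ≈ 8.0563% − 4.8% → 3.256%.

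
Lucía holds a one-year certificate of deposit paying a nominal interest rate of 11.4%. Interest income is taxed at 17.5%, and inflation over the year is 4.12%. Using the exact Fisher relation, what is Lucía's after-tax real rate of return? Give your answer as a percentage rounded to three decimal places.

After-tax nominal return = 11.4% × (1 − 0.175) = 9.4050%.
1 + r = 1.09405 / 1.04120 = 1.050759
After-tax real rate = 1.050759 − 1 → 5.076%.

5.076%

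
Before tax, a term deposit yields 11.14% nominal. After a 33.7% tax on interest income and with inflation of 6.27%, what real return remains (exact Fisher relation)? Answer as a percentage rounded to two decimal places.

After-tax nominal return = 11.14% × (1 − 0.337) = 7.38582%.
1 + r = 1.0738582 / 1.06270 = 1.010500
After-tax real rate = 1.010500 − 1 → 1.05%.

1.05%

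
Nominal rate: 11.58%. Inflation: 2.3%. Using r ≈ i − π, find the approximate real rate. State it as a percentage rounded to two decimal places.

9.28%

r ≈ i − π = 11.58% − 2.3% = 9.28%.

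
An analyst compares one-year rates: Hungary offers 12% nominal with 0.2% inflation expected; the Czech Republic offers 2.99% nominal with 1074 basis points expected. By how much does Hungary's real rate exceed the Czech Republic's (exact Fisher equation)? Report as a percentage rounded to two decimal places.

18.77%

Hungary: (1 + 0.1200)/(1 + 0.0020) − 1 = 11.7764%
The Czech Republic: (1 + 0.0299)/(1 + 0.1074) − 1 = -6.9984%
Differential = 11.7764% − (-6.9984%) = 18.7748% → 18.77%.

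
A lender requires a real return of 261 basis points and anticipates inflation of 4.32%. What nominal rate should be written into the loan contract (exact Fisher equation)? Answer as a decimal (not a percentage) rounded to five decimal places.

0.07043

(1 + i) = (1 + r)(1 + π) = 1.02610 × 1.04320 = 1.07042752
i = 1.07042752 − 1, so the required nominal rate is 0.07043.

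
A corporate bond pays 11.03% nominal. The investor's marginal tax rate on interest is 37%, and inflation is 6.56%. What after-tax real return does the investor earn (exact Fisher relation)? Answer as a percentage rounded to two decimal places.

After-tax nominal return = 11.03% × (1 − 0.37) = 6.9489%.
1 + r = 1.069489 / 1.06560 = 1.0036496
After-tax real rate = 1.0036496 − 1 → 0.36%.

0.36%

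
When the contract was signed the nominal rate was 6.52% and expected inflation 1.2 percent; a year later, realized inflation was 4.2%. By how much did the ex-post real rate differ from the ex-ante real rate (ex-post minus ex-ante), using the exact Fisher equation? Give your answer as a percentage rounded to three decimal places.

Ex-ante: (1 + 0.0652)/(1 + 0.0120) − 1 = 5.2569%
Ex-post: (1 + 0.0652)/(1 + 0.0420) − 1 = 2.2265%
Difference (ex-post − ex-ante) = -3.0304% → -3.030%.

-3.030%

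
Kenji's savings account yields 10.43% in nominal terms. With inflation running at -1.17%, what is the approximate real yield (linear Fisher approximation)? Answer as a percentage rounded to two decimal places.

11.60%

r ≈ i − π = 10.43% − (-1.17%) = 11.60%.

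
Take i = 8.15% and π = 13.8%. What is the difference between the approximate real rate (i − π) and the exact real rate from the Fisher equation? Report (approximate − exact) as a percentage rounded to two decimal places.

-0.69%

Approximate: r ≈ 8.150% − 13.800% = -5.6500%
Exact: (1 + 0.0815)/(1 + 0.1380) − 1 = -4.9649%
Error = -5.6500% − (-4.9649%) = -0.6851% → -0.69%.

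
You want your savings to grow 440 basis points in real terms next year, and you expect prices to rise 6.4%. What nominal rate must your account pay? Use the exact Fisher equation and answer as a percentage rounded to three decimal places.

(1 + i) = (1 + r)(1 + π) = 1.04400 × 1.06400 = 1.110816
i = 1.110816 − 1, so the required nominal rate is 11.082%.

11.082%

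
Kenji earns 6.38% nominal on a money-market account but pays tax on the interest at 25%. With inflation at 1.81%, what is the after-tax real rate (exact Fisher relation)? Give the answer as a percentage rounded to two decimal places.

2.92%

After-tax nominal return = 6.38% × (1 − 0.25) = 4.7850%.
1 + r = 1.04785 / 1.01810 = 1.029221
After-tax real rate = 1.029221 − 1 → 2.92%.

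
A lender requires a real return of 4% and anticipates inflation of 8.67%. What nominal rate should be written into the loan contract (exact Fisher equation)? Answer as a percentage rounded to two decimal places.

13.02%

(1 + i) = (1 + r)(1 + π) = 1.04000 × 1.08670 = 1.130168
i = 1.130168 − 1, so the required nominal rate is 13.02%.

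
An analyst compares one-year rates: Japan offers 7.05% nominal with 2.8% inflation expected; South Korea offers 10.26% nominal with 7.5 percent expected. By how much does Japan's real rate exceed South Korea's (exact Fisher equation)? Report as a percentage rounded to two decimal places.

Japan: (1 + 0.0705)/(1 + 0.0280) − 1 = 4.1342%
South Korea: (1 + 0.1026)/(1 + 0.0750) − 1 = 2.5674%
Differential = 4.1342% − 2.5674% = 1.5668% → 1.57%.

1.57%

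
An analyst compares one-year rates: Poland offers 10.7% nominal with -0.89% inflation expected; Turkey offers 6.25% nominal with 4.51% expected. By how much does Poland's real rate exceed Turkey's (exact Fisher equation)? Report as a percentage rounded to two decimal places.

Poland: (1 + 0.1070)/(1 − 0.0089) − 1 = 11.6941%
Turkey: (1 + 0.0625)/(1 + 0.0451) − 1 = 1.6649%
Differential = 11.6941% − 1.6649% = 10.0292% → 10.03%.

10.03%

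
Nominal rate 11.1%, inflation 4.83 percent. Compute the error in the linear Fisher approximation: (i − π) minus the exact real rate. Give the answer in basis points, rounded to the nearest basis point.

29 basis points

Approximate: r ≈ 11.100% − 4.830% = 6.2700%
Exact: (1 + 0.1110)/(1 + 0.0483) − 1 = 5.9811%
Error = 6.2700% − 5.9811% = 0.2889% → 29 basis points.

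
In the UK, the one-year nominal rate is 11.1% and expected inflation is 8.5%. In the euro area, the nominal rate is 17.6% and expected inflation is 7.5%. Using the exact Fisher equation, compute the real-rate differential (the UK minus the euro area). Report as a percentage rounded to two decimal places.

-7.00%

The UK: (1 + 0.1110)/(1 + 0.0850) − 1 = 2.3963%
The euro area: (1 + 0.1760)/(1 + 0.0750) − 1 = 9.3953%
Differential = 2.3963% − 9.3953% = -6.9990% → -7.00%.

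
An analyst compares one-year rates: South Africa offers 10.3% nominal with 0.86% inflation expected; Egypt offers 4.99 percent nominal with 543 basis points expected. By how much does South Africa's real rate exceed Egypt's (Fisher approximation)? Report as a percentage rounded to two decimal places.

9.88%

South Africa: 10.3% − 0.86% = 9.440%
Egypt: 4.99% − 5.43% = -0.440%
Differential = 9.880% → 9.88%.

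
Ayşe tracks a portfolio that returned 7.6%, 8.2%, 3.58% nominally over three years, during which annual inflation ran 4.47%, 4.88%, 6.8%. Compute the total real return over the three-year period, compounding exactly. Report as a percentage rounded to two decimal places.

Compound the nominal returns: 1.0760 × 1.0820 × 1.0358 = 1.205912.
Compound inflation: 1.0447 × 1.0488 × 1.0680 = 1.170188.
Deflate: 1.205912 / 1.170188 = 1.030528.
Total real return = 1.030528 − 1 → 3.05%.

3.05%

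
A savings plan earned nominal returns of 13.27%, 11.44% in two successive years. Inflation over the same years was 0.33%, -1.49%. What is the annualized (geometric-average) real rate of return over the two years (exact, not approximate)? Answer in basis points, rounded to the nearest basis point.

Nominal growth factor = 1.1327 × 1.1144 = 1.26228088
Price-level growth factor = 1.0033 × 0.9851 = 0.98835083
Real growth factor = 1.26228088 / 0.98835083 = 1.27715872
Annualized real rate = 1.27715872^(1/2) − 1 = 13.0114% → 1301 basis points.

1301 basis points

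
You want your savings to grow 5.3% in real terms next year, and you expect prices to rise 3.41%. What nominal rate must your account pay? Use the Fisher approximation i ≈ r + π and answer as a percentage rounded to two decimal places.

8.71%

i ≈ r + π = 5.3% + 3.41% = 8.71%.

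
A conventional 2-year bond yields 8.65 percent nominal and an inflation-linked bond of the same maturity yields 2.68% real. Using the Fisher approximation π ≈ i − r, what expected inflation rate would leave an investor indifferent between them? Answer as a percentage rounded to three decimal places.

π ≈ i − r = 8.65% − 2.68% → 5.970%.

5.970%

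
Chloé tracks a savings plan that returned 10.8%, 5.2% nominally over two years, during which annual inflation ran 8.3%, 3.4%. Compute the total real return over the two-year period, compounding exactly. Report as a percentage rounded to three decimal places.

4.089%

Nominal growth factor = 1.1080 × 1.0520 = 1.165616
Price-level growth factor = 1.0830 × 1.0340 = 1.119822
Real growth factor = 1.165616 / 1.119822 = 1.040894
Total real return = 1.040894 − 1 → 4.089%.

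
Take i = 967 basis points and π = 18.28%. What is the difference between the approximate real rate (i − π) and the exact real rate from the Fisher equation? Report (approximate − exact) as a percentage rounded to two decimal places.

Approximate: r ≈ 9.670% − 18.280% = -8.6100%
Exact: (1 + 0.0967)/(1 + 0.1828) − 1 = -7.2793%
Error = -8.6100% − (-7.2793%) = -1.3307% → -1.33%.

-1.33%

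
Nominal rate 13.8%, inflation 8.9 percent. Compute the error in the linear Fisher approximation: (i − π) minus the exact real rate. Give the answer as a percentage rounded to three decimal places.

Approximate: r ≈ 13.800% − 8.900% = 4.9000%
Exact: (1 + 0.1380)/(1 + 0.0890) − 1 = 4.49954%
Error = 4.9000% − 4.49954% = 0.40046% → 0.400%.

0.400%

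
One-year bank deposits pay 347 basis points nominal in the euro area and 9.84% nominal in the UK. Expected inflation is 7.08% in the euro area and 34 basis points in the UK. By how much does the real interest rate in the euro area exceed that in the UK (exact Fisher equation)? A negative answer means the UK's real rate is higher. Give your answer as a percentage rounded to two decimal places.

-12.84%

The euro area: (1 + 0.0347)/(1 + 0.0708) − 1 = -3.3713%
The UK: (1 + 0.0984)/(1 + 0.0034) − 1 = 9.4678%
Differential = -3.3713% − 9.4678% = -12.8391% → -12.84%.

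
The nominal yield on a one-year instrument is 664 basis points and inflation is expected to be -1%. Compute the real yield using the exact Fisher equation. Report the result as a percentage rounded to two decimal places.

1 + r = 1.06640 / 0.99000 = 1.077172
r = 1.077172 − 1 = 7.7172%, i.e. 7.72%.

7.72%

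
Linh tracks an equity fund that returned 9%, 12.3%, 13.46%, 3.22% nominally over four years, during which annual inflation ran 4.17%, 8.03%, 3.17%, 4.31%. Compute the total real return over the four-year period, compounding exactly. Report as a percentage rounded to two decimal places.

Compound the nominal returns: 1.0900 × 1.1230 × 1.1346 × 1.0322 = 1.433550.
Compound inflation: 1.0417 × 1.0803 × 1.0317 × 1.0431 = 1.211062.
Deflate: 1.433550 / 1.211062 = 1.183713.
Total real return = 1.183713 − 1 → 18.37%.

18.37%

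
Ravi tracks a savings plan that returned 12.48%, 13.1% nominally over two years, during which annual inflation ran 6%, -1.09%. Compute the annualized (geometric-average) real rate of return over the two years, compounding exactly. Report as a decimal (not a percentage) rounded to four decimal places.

0.1015

Nominal growth factor = 1.1248 × 1.1310 = 1.27214880
Price-level growth factor = 1.0600 × 0.9891 = 1.04844600
Real growth factor = 1.27214880 / 1.04844600 = 1.21336607
Annualized real rate = 1.21336607^(1/2) − 1 = 10.1529% → 0.1015.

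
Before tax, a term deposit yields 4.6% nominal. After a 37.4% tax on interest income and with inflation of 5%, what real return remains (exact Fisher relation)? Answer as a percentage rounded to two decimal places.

-2.02%

After-tax nominal return = 4.6% × (1 − 0.374) = 2.8796%.
1 + r = 1.028796 / 1.05000 = 0.979806
After-tax real rate = 0.979806 − 1 → -2.02%.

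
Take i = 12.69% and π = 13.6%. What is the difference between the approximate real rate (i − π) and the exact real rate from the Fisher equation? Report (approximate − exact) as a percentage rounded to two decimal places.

Approximate: r ≈ 12.690% − 13.600% = -0.9100%
Exact: (1 + 0.1269)/(1 + 0.1360) − 1 = -0.8011%
Error = -0.9100% − (-0.8011%) = -0.1089% → -0.11%.

-0.11%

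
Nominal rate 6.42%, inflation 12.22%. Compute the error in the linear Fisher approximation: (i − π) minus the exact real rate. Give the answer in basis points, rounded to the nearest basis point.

-63 basis points

Approximate: r ≈ 6.420% − 12.220% = -5.8000%
Exact: (1 + 0.0642)/(1 + 0.1222) − 1 = -5.1684%
Error = -5.8000% − (-5.1684%) = -0.6316% → -63 basis points.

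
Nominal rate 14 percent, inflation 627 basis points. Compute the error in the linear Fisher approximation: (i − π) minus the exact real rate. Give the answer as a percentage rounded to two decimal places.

Approximate: r ≈ 14.000% − 6.270% = 7.7300%
Exact: (1 + 0.1400)/(1 + 0.0627) − 1 = 7.2739%
Error = 7.7300% − 7.2739% = 0.4561% → 0.46%.

0.46%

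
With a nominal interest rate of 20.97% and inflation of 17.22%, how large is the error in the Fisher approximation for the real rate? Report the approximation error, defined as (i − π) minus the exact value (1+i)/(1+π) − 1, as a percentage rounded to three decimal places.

0.551%

Approximate: r ≈ 20.970% − 17.220% = 3.7500%
Exact: (1 + 0.2097)/(1 + 0.1722) − 1 = 3.1991%
Error = 3.7500% − 3.1991% = 0.5509% → 0.551%.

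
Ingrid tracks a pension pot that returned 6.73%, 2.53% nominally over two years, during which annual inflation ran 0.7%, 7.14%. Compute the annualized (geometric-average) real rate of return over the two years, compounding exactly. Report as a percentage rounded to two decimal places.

0.71%

Nominal growth factor = 1.0673 × 1.0253 = 1.09430269
Price-level growth factor = 1.0070 × 1.0714 = 1.07889980
Real growth factor = 1.09430269 / 1.07889980 = 1.01427648
Annualized real rate = 1.01427648^(1/2) − 1 = 0.7113% → 0.71%.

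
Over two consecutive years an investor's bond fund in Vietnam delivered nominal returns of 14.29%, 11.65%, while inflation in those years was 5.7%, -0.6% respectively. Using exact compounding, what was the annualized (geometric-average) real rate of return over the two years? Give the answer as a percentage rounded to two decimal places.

Compound the nominal returns: 1.1429 × 1.1165 = 1.27604785.
Compound inflation: 1.0570 × 0.9940 = 1.05065800.
Deflate: 1.27604785 / 1.05065800 = 1.21452257.
Annualized real rate = 1.21452257^(1/2) − 1 = 10.2054% → 10.21%.

10.21%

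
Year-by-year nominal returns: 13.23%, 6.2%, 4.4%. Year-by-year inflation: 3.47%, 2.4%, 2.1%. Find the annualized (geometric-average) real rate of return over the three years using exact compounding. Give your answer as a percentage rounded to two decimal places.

5.09%

Compound the nominal returns: 1.1323 × 1.0620 × 1.0440 = 1.25541271.
Compound inflation: 1.0347 × 1.0240 × 1.0210 = 1.08178299.
Deflate: 1.25541271 / 1.08178299 = 1.16050329.
Annualized real rate = 1.16050329^(1/3) − 1 = 5.0870% → 5.09%.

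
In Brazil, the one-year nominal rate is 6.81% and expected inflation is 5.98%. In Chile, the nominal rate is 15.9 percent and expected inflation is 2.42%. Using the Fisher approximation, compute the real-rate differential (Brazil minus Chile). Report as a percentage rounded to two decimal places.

-12.65%

Brazil: 6.81% − 5.98% = 0.830%
Chile: 15.9% − 2.42% = 13.480%
Differential = -12.650% → -12.65%.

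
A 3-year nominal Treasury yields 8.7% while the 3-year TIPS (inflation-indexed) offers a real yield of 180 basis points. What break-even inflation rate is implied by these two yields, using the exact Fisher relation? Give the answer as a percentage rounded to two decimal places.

6.78%

(1 + π) = (1 + i)/(1 + r) = 1.08700 / 1.01800 = 1.067780
Break-even inflation = 1.067780 − 1 → 6.78%.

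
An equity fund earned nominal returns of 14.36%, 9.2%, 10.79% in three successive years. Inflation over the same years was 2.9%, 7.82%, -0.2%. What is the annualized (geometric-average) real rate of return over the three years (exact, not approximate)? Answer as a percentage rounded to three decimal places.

Compound the nominal returns: 1.1436 × 1.0920 × 1.1079 = 1.38355793.
Compound inflation: 1.0290 × 1.0782 × 0.9980 = 1.10724886.
Deflate: 1.38355793 / 1.10724886 = 1.24954558.
Annualized real rate = 1.24954558^(1/3) − 1 = 7.7087% → 7.709%.

7.709%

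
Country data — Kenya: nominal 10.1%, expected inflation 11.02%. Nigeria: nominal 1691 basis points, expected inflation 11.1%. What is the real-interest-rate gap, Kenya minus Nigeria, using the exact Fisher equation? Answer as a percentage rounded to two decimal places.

-6.06%

Kenya: (1 + 0.1010)/(1 + 0.1102) − 1 = -0.8287%
Nigeria: (1 + 0.1691)/(1 + 0.1110) − 1 = 5.2295%
Differential = -0.8287% − 5.2295% = -6.0582% → -6.06%.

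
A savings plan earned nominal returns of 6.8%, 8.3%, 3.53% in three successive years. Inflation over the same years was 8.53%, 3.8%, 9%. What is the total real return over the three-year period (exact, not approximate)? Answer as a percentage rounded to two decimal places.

Nominal growth factor = 1.0680 × 1.0830 × 1.0353 = 1.197474
Price-level growth factor = 1.0853 × 1.0380 × 1.0900 = 1.227930
Real growth factor = 1.197474 / 1.227930 = 0.975197
Total real return = 0.975197 − 1 → -2.48%.

-2.48%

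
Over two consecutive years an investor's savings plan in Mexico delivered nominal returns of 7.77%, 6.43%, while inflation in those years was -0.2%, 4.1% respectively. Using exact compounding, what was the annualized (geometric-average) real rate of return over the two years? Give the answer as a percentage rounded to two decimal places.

5.07%

Nominal growth factor = 1.0777 × 1.0643 = 1.14699611
Price-level growth factor = 0.9980 × 1.0410 = 1.03891800
Real growth factor = 1.14699611 / 1.03891800 = 1.10402949
Annualized real rate = 1.10402949^(1/2) − 1 = 5.0728% → 5.07%.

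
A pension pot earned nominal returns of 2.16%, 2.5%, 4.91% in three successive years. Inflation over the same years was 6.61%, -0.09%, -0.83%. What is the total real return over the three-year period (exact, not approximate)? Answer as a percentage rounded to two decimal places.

Compound the nominal returns: 1.0216 × 1.0250 × 1.0491 = 1.098555.
Compound inflation: 1.0661 × 0.9991 × 0.9917 = 1.056300.
Deflate: 1.098555 / 1.056300 = 1.040003.
Total real return = 1.040003 − 1 → 4.00%.

4.00%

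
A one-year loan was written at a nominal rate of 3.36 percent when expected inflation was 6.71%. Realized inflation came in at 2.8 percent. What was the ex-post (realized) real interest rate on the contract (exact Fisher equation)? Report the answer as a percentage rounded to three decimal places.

Ex-post: (1 + 0.0336)/(1 + 0.0280) − 1 = 0.5447%
So the realized real rate is 0.545%.

0.545%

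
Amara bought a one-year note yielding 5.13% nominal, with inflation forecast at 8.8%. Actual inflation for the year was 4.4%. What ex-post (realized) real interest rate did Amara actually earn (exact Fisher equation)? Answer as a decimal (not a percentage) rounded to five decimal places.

0.00699

Ex-post: (1 + 0.0513)/(1 + 0.0440) − 1 = 0.6992%
So the realized real rate is 0.00699.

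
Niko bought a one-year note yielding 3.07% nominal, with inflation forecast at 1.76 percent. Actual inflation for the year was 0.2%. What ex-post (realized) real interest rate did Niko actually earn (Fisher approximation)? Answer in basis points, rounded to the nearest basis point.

Ex-post: 3.07% − 0.2% = 2.870%
So the realized real rate is 287 basis points.

287 basis points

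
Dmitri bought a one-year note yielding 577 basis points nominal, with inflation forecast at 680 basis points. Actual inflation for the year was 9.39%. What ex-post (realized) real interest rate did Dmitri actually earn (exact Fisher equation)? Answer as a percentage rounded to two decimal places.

-3.31%

Ex-post: (1 + 0.0577)/(1 + 0.0939) − 1 = -3.3093%
So the realized real rate is -3.31%.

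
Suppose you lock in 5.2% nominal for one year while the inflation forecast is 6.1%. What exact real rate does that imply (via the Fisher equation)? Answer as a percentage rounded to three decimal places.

-0.848%

By the Fisher equation, 1 + r = (1 + i)/(1 + π).
1 + r = 1.05200 / 1.06100 = 0.991517
r = 0.991517 − 1 = -0.8483%, i.e. -0.848%.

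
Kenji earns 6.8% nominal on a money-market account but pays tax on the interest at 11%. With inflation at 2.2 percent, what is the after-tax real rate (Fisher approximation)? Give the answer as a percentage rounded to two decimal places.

3.85%

After-tax nominal return = 6.8% × (1 − 0.11) = 6.0520%.
r ≈ 6.0520% − 2.2% → 3.85%.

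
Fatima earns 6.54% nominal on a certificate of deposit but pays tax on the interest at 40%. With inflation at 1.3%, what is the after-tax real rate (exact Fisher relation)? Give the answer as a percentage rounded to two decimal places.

After-tax nominal return = 6.54% × (1 − 0.4) = 3.9240%.
1 + r = 1.03924 / 1.01300 = 1.025903
After-tax real rate = 1.025903 − 1 → 2.59%.

2.59%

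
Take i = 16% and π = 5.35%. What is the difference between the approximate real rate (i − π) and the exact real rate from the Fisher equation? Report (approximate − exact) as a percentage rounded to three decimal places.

0.541%

Approximate: r ≈ 16.000% − 5.350% = 10.6500%
Exact: (1 + 0.1600)/(1 + 0.0535) − 1 = 10.1092%
Error = 10.6500% − 10.1092% = 0.5408% → 0.541%.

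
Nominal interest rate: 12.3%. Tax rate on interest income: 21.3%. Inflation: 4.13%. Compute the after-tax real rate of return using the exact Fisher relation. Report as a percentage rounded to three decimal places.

After-tax nominal return = 12.3% × (1 − 0.213) = 9.6801%.
1 + r = 1.096801 / 1.04130 = 1.053300
After-tax real rate = 1.053300 − 1 → 5.330%.

5.330%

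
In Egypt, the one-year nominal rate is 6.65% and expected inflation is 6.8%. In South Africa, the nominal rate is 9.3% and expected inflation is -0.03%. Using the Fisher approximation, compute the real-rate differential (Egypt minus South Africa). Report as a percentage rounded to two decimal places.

Egypt: 6.65% − 6.8% = -0.150%
South Africa: 9.3% − (-0.03%) = 9.330%
Differential = -9.480% → -9.48%.

-9.48%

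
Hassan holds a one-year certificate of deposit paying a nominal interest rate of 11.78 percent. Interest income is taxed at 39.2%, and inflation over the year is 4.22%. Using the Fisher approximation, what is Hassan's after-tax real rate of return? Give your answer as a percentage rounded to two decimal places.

2.94%

After-tax nominal return = 11.78% × (1 − 0.392) = 7.16224%.
r ≈ 7.16224% − 4.22% → 2.94%.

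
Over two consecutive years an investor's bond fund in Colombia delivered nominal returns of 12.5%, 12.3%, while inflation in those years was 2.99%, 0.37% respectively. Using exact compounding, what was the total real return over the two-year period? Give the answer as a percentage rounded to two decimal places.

22.22%

Compound the nominal returns: 1.1250 × 1.1230 = 1.263375.
Compound inflation: 1.0299 × 1.0037 = 1.033711.
Deflate: 1.263375 / 1.033711 = 1.222175.
Total real return = 1.222175 − 1 → 22.22%.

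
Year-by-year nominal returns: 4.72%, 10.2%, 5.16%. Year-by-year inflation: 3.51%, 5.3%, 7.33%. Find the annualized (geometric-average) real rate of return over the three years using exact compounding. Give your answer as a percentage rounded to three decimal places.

1.230%

Compound the nominal returns: 1.0472 × 1.1020 × 1.0516 = 1.21356154.
Compound inflation: 1.0351 × 1.0530 × 1.0733 = 1.16985439.
Deflate: 1.21356154 / 1.16985439 = 1.03736119.
Annualized real rate = 1.03736119^(1/3) − 1 = 1.2302% → 1.230%.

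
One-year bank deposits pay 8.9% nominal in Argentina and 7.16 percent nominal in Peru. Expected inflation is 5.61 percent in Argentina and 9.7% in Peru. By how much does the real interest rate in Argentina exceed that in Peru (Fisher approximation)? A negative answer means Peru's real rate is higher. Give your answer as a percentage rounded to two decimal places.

5.83%

Argentina: 8.9% − 5.61% = 3.290%
Peru: 7.16% − 9.7% = -2.540%
Differential = 5.830% → 5.83%.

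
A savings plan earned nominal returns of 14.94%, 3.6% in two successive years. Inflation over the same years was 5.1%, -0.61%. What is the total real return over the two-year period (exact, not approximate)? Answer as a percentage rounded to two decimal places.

13.99%

Compound the nominal returns: 1.1494 × 1.0360 = 1.190778.
Compound inflation: 1.0510 × 0.9939 = 1.044589.
Deflate: 1.190778 / 1.044589 = 1.139949.
Total real return = 1.139949 − 1 → 13.99%.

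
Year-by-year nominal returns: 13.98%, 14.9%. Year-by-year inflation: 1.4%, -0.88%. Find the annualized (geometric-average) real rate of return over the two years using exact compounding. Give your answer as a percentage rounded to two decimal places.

Compound the nominal returns: 1.1398 × 1.1490 = 1.30963020.
Compound inflation: 1.0140 × 0.9912 = 1.00507680.
Deflate: 1.30963020 / 1.00507680 = 1.30301505.
Annualized real rate = 1.30301505^(1/2) − 1 = 14.1497% → 14.15%.

14.15%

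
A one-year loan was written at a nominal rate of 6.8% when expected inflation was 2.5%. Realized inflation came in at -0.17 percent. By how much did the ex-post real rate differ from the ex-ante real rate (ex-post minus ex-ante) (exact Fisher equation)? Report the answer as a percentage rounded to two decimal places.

Ex-ante: (1 + 0.0680)/(1 + 0.0250) − 1 = 4.1951%
Ex-post: (1 + 0.0680)/(1 − 0.0017) − 1 = 6.9819%
Difference (ex-post − ex-ante) = 2.7867% → 2.79%.

2.79%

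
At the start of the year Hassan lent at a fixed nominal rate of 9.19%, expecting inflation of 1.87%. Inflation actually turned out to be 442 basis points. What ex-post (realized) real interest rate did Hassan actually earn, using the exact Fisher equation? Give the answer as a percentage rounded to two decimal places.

4.57%

Ex-post: (1 + 0.0919)/(1 + 0.0442) − 1 = 4.5681%
So the realized real rate is 4.57%.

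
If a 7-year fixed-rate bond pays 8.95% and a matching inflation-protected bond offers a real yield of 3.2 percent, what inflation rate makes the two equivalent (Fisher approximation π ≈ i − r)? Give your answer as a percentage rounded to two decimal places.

5.75%

π ≈ i − r = 8.95% − 3.2% → 5.75%.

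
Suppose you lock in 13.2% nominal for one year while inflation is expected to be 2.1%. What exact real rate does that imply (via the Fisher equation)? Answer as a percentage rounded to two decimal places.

1 + r = 1.13200 / 1.02100 = 1.108717
r = 1.108717 − 1 = 10.8717%, i.e. 10.87%.

10.87%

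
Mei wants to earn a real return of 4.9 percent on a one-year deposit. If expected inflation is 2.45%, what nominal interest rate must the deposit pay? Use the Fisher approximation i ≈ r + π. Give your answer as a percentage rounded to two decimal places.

7.35%

i ≈ r + π = 4.9% + 2.45% = 7.35%.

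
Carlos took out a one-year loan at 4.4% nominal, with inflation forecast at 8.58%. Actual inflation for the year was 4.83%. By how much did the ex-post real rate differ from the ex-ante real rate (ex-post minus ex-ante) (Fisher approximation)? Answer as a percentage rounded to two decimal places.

Ex-ante: 4.4% − 8.58% = -4.180%
Ex-post: 4.4% − 4.83% = -0.430%
Difference (ex-post − ex-ante) = 3.7500% → 3.75%.

3.75%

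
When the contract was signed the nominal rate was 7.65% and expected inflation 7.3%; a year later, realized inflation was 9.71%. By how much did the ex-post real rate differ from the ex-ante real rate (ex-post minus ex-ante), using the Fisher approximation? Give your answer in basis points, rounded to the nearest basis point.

-241 basis points

Ex-ante: 7.65% − 7.3% = 0.350%
Ex-post: 7.65% − 9.71% = -2.060%
Difference (ex-post − ex-ante) = -2.4100% → -241 basis points.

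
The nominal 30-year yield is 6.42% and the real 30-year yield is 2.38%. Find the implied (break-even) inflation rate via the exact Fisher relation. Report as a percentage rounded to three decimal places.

(1 + π) = (1 + i)/(1 + r) = 1.06420 / 1.02380 = 1.039461
Break-even inflation = 1.039461 − 1 → 3.946%.

3.946%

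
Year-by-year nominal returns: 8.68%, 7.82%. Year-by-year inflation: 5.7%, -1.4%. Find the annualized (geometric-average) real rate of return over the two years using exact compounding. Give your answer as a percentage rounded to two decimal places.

Compound the nominal returns: 1.0868 × 1.0782 = 1.17178776.
Compound inflation: 1.0570 × 0.9860 = 1.04220200.
Deflate: 1.17178776 / 1.04220200 = 1.12433843.
Annualized real rate = 1.12433843^(1/2) − 1 = 6.0348% → 6.03%.

6.03%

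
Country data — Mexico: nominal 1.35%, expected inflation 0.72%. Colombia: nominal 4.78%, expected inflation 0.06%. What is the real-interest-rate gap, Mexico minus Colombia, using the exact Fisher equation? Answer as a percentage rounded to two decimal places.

-4.09%

Mexico: (1 + 0.0135)/(1 + 0.0072) − 1 = 0.6255%
Colombia: (1 + 0.0478)/(1 + 0.0006) − 1 = 4.7172%
Differential = 0.6255% − 4.7172% = -4.0917% → -4.09%.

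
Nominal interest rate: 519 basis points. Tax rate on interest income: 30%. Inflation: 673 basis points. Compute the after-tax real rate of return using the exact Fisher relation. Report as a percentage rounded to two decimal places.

-2.90%

After-tax nominal return = 5.19% × (1 − 0.3) = 3.6330%.
1 + r = 1.03633 / 1.06730 = 0.970983
After-tax real rate = 0.970983 − 1 → -2.90%.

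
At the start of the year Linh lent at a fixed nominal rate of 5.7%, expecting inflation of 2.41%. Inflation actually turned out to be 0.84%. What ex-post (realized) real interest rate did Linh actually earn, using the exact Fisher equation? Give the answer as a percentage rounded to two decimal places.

4.82%

Ex-post: (1 + 0.0570)/(1 + 0.0084) − 1 = 4.8195%
So the realized real rate is 4.82%.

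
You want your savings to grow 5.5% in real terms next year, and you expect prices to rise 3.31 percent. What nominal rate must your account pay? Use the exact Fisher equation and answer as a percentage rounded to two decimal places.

(1 + i) = (1 + r)(1 + π) = 1.05500 × 1.03310 = 1.0899205
i = 1.0899205 − 1, so the required nominal rate is 8.99%.

8.99%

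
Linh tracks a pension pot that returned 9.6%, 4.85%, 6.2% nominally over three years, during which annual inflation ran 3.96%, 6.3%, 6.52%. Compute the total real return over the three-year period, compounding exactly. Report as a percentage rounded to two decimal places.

3.67%

Nominal growth factor = 1.0960 × 1.0485 × 1.0620 = 1.220404
Price-level growth factor = 1.0396 × 1.0630 × 1.0652 = 1.177147
Real growth factor = 1.220404 / 1.177147 = 1.036747
Total real return = 1.036747 − 1 → 3.67%.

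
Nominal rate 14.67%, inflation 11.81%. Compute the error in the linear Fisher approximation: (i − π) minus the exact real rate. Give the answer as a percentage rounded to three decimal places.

Approximate: r ≈ 14.670% − 11.810% = 2.8600%
Exact: (1 + 0.1467)/(1 + 0.1181) − 1 = 2.5579%
Error = 2.8600% − 2.5579% = 0.3021% → 0.302%.

0.302%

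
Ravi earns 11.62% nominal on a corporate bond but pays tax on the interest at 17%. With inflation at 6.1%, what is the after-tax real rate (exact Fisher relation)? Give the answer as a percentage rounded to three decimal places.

After-tax nominal return = 11.62% × (1 − 0.17) = 9.6446%.
1 + r = 1.096446 / 1.06100 = 1.033408
After-tax real rate = 1.033408 − 1 → 3.341%.

3.341%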